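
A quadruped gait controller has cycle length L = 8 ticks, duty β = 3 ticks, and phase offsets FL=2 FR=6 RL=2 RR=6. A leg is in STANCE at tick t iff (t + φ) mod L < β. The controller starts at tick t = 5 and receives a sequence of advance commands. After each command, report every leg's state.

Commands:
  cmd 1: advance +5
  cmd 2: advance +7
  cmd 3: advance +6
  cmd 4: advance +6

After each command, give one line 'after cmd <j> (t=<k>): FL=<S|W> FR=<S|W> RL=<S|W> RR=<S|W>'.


start t=5: FL=W FR=W RL=W RR=W
cmd 1: advance +5 → t=10, phase=(4,0,4,0) → FL=W FR=S RL=W RR=S
cmd 2: advance +7 → t=17, phase=(3,7,3,7) → FL=W FR=W RL=W RR=W
cmd 3: advance +6 → t=23, phase=(1,5,1,5) → FL=S FR=W RL=S RR=W
cmd 4: advance +6 → t=29, phase=(7,3,7,3) → FL=W FR=W RL=W RR=W

after cmd 1 (t=10): FL=W FR=S RL=W RR=S
after cmd 2 (t=17): FL=W FR=W RL=W RR=W
after cmd 3 (t=23): FL=S FR=W RL=S RR=W
after cmd 4 (t=29): FL=W FR=W RL=W RR=W


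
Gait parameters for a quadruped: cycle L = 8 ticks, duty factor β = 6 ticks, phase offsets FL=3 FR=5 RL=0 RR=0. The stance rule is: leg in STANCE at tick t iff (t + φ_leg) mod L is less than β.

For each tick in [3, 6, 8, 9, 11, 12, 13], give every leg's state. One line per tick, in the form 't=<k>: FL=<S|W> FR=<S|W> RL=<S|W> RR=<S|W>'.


t=3: phase=(6,0,3,3) vs β=6 → FL=W FR=S RL=S RR=S
t=6: phase=(1,3,6,6) vs β=6 → FL=S FR=S RL=W RR=W
t=8: phase=(3,5,0,0) vs β=6 → FL=S FR=S RL=S RR=S
t=9: phase=(4,6,1,1) vs β=6 → FL=S FR=W RL=S RR=S
t=11: phase=(6,0,3,3) vs β=6 → FL=W FR=S RL=S RR=S
t=12: phase=(7,1,4,4) vs β=6 → FL=W FR=S RL=S RR=S
t=13: phase=(0,2,5,5) vs β=6 → FL=S FR=S RL=S RR=S

t=3: FL=W FR=S RL=S RR=S
t=6: FL=S FR=S RL=W RR=W
t=8: FL=S FR=S RL=S RR=S
t=9: FL=S FR=W RL=S RR=S
t=11: FL=W FR=S RL=S RR=S
t=12: FL=W FR=S RL=S RR=S
t=13: FL=S FR=S RL=S RR=S


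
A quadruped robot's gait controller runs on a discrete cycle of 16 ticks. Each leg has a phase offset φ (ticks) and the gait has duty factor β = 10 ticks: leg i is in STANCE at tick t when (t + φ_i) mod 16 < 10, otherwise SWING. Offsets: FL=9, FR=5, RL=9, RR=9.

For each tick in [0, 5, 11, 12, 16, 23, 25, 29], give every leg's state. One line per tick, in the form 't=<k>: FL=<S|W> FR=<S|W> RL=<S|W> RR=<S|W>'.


t=0: FL=S FR=S RL=S RR=S
t=5: FL=W FR=W RL=W RR=W
t=11: FL=S FR=S RL=S RR=S
t=12: FL=S FR=S RL=S RR=S
t=16: FL=S FR=S RL=S RR=S
t=23: FL=S FR=W RL=S RR=S
t=25: FL=S FR=W RL=S RR=S
t=29: FL=S FR=S RL=S RR=S

t=0: phase=(9,5,9,9) vs β=10 → FL=S FR=S RL=S RR=S
t=5: phase=(14,10,14,14) vs β=10 → FL=W FR=W RL=W RR=W
t=11: phase=(4,0,4,4) vs β=10 → FL=S FR=S RL=S RR=S
t=12: phase=(5,1,5,5) vs β=10 → FL=S FR=S RL=S RR=S
t=16: phase=(9,5,9,9) vs β=10 → FL=S FR=S RL=S RR=S
t=23: phase=(0,12,0,0) vs β=10 → FL=S FR=W RL=S RR=S
t=25: phase=(2,14,2,2) vs β=10 → FL=S FR=W RL=S RR=S
t=29: phase=(6,2,6,6) vs β=10 → FL=S FR=S RL=S RR=S


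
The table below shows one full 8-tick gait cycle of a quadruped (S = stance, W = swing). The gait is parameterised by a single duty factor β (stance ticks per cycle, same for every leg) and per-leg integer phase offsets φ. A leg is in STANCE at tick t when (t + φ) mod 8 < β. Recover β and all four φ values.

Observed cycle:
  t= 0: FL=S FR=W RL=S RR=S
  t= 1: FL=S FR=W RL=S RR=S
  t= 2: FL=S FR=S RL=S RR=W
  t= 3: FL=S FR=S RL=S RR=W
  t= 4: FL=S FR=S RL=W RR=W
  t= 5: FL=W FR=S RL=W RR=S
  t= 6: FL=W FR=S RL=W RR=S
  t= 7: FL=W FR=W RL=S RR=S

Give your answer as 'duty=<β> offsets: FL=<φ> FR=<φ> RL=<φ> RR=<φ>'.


duty=5 offsets: FL=0 FR=6 RL=1 RR=3

duty β = stance ticks per leg = 5
FL: stance ticks = 5; W→S at t=0 → φ=0
FR: stance ticks = 5; W→S at t=2 → φ=6
RL: stance ticks = 5; W→S at t=7 → φ=1
RR: stance ticks = 5; W→S at t=5 → φ=3


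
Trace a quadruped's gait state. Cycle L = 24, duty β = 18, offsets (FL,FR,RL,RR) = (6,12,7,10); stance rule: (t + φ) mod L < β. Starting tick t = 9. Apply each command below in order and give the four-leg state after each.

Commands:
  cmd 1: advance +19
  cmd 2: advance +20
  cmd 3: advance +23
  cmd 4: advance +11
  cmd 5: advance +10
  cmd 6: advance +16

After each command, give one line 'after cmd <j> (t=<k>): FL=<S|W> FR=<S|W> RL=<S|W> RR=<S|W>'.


start t=9: FL=S FR=W RL=S RR=W
cmd 1: advance +19 → t=28, phase=(10,16,11,14) → FL=S FR=S RL=S RR=S
cmd 2: advance +20 → t=48, phase=(6,12,7,10) → FL=S FR=S RL=S RR=S
cmd 3: advance +23 → t=71, phase=(5,11,6,9) → FL=S FR=S RL=S RR=S
cmd 4: advance +11 → t=82, phase=(16,22,17,20) → FL=S FR=W RL=S RR=W
cmd 5: advance +10 → t=92, phase=(2,8,3,6) → FL=S FR=S RL=S RR=S
cmd 6: advance +16 → t=108, phase=(18,0,19,22) → FL=W FR=S RL=W RR=W

after cmd 1 (t=28): FL=S FR=S RL=S RR=S
after cmd 2 (t=48): FL=S FR=S RL=S RR=S
after cmd 3 (t=71): FL=S FR=S RL=S RR=S
after cmd 4 (t=82): FL=S FR=W RL=S RR=W
after cmd 5 (t=92): FL=S FR=S RL=S RR=S
after cmd 6 (t=108): FL=W FR=S RL=W RR=W


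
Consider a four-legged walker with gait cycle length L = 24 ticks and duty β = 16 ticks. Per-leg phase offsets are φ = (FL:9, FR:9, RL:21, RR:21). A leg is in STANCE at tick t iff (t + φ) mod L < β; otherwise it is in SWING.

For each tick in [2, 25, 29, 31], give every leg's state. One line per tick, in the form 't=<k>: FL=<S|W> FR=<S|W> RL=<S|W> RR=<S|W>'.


t=2: FL=S FR=S RL=W RR=W
t=25: FL=S FR=S RL=W RR=W
t=29: FL=S FR=S RL=S RR=S
t=31: FL=W FR=W RL=S RR=S

t=2: phase=(11,11,23,23) vs β=16 → FL=S FR=S RL=W RR=W
t=25: phase=(10,10,22,22) vs β=16 → FL=S FR=S RL=W RR=W
t=29: phase=(14,14,2,2) vs β=16 → FL=S FR=S RL=S RR=S
t=31: phase=(16,16,4,4) vs β=16 → FL=W FR=W RL=S RR=S


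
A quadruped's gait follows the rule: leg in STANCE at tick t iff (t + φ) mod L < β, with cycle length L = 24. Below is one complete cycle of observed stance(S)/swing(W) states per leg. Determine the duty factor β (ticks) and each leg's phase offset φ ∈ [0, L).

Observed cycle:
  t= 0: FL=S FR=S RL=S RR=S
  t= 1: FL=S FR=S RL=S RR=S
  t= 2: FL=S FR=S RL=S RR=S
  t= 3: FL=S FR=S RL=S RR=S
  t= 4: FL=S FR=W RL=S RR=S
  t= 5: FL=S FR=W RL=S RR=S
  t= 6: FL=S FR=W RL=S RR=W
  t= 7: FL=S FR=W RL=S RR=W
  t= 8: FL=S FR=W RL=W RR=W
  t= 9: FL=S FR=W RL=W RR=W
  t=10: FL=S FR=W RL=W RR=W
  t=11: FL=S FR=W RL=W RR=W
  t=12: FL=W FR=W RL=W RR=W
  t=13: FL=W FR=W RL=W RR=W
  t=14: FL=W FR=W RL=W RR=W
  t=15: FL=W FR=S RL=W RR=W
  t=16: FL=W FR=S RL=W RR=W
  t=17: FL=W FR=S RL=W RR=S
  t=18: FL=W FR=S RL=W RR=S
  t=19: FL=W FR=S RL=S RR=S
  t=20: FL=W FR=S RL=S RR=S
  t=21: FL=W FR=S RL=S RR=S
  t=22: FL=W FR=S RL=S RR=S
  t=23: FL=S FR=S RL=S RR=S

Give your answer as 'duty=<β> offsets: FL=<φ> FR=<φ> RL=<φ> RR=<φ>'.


duty=13 offsets: FL=1 FR=9 RL=5 RR=7

duty β = stance ticks per leg = 13
FL: stance ticks = 13; W→S at t=23 → φ=1
FR: stance ticks = 13; W→S at t=15 → φ=9
RL: stance ticks = 13; W→S at t=19 → φ=5
RR: stance ticks = 13; W→S at t=17 → φ=7


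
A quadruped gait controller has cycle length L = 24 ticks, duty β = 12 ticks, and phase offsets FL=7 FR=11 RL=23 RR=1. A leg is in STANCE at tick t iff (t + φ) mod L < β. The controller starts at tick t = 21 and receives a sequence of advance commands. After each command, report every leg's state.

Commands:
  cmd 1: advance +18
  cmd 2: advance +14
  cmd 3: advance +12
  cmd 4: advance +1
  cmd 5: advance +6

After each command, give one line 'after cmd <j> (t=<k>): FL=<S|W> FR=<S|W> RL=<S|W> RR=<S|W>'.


start t=21: FL=S FR=S RL=W RR=W
cmd 1: advance +18 → t=39, phase=(22,2,14,16) → FL=W FR=S RL=W RR=W
cmd 2: advance +14 → t=53, phase=(12,16,4,6) → FL=W FR=W RL=S RR=S
cmd 3: advance +12 → t=65, phase=(0,4,16,18) → FL=S FR=S RL=W RR=W
cmd 4: advance +1 → t=66, phase=(1,5,17,19) → FL=S FR=S RL=W RR=W
cmd 5: advance +6 → t=72, phase=(7,11,23,1) → FL=S FR=S RL=W RR=S

after cmd 1 (t=39): FL=W FR=S RL=W RR=W
after cmd 2 (t=53): FL=W FR=W RL=S RR=S
after cmd 3 (t=65): FL=S FR=S RL=W RR=W
after cmd 4 (t=66): FL=S FR=S RL=W RR=W
after cmd 5 (t=72): FL=S FR=S RL=W RR=S


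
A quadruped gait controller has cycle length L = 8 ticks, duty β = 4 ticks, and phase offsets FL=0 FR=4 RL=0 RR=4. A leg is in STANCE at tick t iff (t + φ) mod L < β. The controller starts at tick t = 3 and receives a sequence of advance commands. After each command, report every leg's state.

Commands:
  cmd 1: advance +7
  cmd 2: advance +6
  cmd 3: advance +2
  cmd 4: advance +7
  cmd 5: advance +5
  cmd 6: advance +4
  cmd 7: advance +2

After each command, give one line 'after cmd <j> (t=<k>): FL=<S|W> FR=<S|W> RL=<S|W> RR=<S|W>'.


after cmd 1 (t=10): FL=S FR=W RL=S RR=W
after cmd 2 (t=16): FL=S FR=W RL=S RR=W
after cmd 3 (t=18): FL=S FR=W RL=S RR=W
after cmd 4 (t=25): FL=S FR=W RL=S RR=W
after cmd 5 (t=30): FL=W FR=S RL=W RR=S
after cmd 6 (t=34): FL=S FR=W RL=S RR=W
after cmd 7 (t=36): FL=W FR=S RL=W RR=S

start t=3: FL=S FR=W RL=S RR=W
cmd 1: advance +7 → t=10, phase=(2,6,2,6) → FL=S FR=W RL=S RR=W
cmd 2: advance +6 → t=16, phase=(0,4,0,4) → FL=S FR=W RL=S RR=W
cmd 3: advance +2 → t=18, phase=(2,6,2,6) → FL=S FR=W RL=S RR=W
cmd 4: advance +7 → t=25, phase=(1,5,1,5) → FL=S FR=W RL=S RR=W
cmd 5: advance +5 → t=30, phase=(6,2,6,2) → FL=W FR=S RL=W RR=S
cmd 6: advance +4 → t=34, phase=(2,6,2,6) → FL=S FR=W RL=S RR=W
cmd 7: advance +2 → t=36, phase=(4,0,4,0) → FL=W FR=S RL=W RR=S


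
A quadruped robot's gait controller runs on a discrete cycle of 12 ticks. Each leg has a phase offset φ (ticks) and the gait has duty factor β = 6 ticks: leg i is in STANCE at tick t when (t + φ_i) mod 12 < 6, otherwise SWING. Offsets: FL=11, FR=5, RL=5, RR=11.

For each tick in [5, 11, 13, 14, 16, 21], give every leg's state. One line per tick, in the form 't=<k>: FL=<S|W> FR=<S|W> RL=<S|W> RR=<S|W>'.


t=5: FL=S FR=W RL=W RR=S
t=11: FL=W FR=S RL=S RR=W
t=13: FL=S FR=W RL=W RR=S
t=14: FL=S FR=W RL=W RR=S
t=16: FL=S FR=W RL=W RR=S
t=21: FL=W FR=S RL=S RR=W

t=5: phase=(4,10,10,4) vs β=6 → FL=S FR=W RL=W RR=S
t=11: phase=(10,4,4,10) vs β=6 → FL=W FR=S RL=S RR=W
t=13: phase=(0,6,6,0) vs β=6 → FL=S FR=W RL=W RR=S
t=14: phase=(1,7,7,1) vs β=6 → FL=S FR=W RL=W RR=S
t=16: phase=(3,9,9,3) vs β=6 → FL=S FR=W RL=W RR=S
t=21: phase=(8,2,2,8) vs β=6 → FL=W FR=S RL=S RR=W


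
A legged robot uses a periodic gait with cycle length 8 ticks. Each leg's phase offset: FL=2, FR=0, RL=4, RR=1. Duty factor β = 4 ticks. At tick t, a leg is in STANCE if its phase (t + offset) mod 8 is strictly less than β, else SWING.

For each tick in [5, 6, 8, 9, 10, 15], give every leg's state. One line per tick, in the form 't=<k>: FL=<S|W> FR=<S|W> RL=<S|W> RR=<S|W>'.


t=5: FL=W FR=W RL=S RR=W
t=6: FL=S FR=W RL=S RR=W
t=8: FL=S FR=S RL=W RR=S
t=9: FL=S FR=S RL=W RR=S
t=10: FL=W FR=S RL=W RR=S
t=15: FL=S FR=W RL=S RR=S

t=5: phase=(7,5,1,6) vs β=4 → FL=W FR=W RL=S RR=W
t=6: phase=(0,6,2,7) vs β=4 → FL=S FR=W RL=S RR=W
t=8: phase=(2,0,4,1) vs β=4 → FL=S FR=S RL=W RR=S
t=9: phase=(3,1,5,2) vs β=4 → FL=S FR=S RL=W RR=S
t=10: phase=(4,2,6,3) vs β=4 → FL=W FR=S RL=W RR=S
t=15: phase=(1,7,3,0) vs β=4 → FL=S FR=W RL=S RR=S


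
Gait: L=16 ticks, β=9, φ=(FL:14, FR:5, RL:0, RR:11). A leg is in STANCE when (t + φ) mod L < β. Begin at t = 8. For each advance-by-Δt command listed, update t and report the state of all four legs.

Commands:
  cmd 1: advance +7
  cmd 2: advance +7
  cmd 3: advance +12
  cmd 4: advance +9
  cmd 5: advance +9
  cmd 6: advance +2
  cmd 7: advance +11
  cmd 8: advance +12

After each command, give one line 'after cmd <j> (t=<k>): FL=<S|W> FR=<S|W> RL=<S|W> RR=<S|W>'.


after cmd 1 (t=15): FL=W FR=S RL=W RR=W
after cmd 2 (t=22): FL=S FR=W RL=S RR=S
after cmd 3 (t=34): FL=S FR=S RL=S RR=W
after cmd 4 (t=43): FL=W FR=S RL=W RR=S
after cmd 5 (t=52): FL=S FR=W RL=S RR=W
after cmd 6 (t=54): FL=S FR=W RL=S RR=S
after cmd 7 (t=65): FL=W FR=S RL=S RR=W
after cmd 8 (t=77): FL=W FR=S RL=W RR=S

start t=8: FL=S FR=W RL=S RR=S
cmd 1: advance +7 → t=15, phase=(13,4,15,10) → FL=W FR=S RL=W RR=W
cmd 2: advance +7 → t=22, phase=(4,11,6,1) → FL=S FR=W RL=S RR=S
cmd 3: advance +12 → t=34, phase=(0,7,2,13) → FL=S FR=S RL=S RR=W
cmd 4: advance +9 → t=43, phase=(9,0,11,6) → FL=W FR=S RL=W RR=S
cmd 5: advance +9 → t=52, phase=(2,9,4,15) → FL=S FR=W RL=S RR=W
cmd 6: advance +2 → t=54, phase=(4,11,6,1) → FL=S FR=W RL=S RR=S
cmd 7: advance +11 → t=65, phase=(15,6,1,12) → FL=W FR=S RL=S RR=W
cmd 8: advance +12 → t=77, phase=(11,2,13,8) → FL=W FR=S RL=W RR=S


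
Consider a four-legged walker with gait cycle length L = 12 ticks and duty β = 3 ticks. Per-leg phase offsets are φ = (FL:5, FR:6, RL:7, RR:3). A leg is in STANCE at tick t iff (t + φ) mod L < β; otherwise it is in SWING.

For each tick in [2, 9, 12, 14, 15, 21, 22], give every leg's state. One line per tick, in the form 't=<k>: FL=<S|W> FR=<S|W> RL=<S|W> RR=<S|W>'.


t=2: phase=(7,8,9,5) vs β=3 → FL=W FR=W RL=W RR=W
t=9: phase=(2,3,4,0) vs β=3 → FL=S FR=W RL=W RR=S
t=12: phase=(5,6,7,3) vs β=3 → FL=W FR=W RL=W RR=W
t=14: phase=(7,8,9,5) vs β=3 → FL=W FR=W RL=W RR=W
t=15: phase=(8,9,10,6) vs β=3 → FL=W FR=W RL=W RR=W
t=21: phase=(2,3,4,0) vs β=3 → FL=S FR=W RL=W RR=S
t=22: phase=(3,4,5,1) vs β=3 → FL=W FR=W RL=W RR=S

t=2: FL=W FR=W RL=W RR=W
t=9: FL=S FR=W RL=W RR=S
t=12: FL=W FR=W RL=W RR=W
t=14: FL=W FR=W RL=W RR=W
t=15: FL=W FR=W RL=W RR=W
t=21: FL=S FR=W RL=W RR=S
t=22: FL=W FR=W RL=W RR=S


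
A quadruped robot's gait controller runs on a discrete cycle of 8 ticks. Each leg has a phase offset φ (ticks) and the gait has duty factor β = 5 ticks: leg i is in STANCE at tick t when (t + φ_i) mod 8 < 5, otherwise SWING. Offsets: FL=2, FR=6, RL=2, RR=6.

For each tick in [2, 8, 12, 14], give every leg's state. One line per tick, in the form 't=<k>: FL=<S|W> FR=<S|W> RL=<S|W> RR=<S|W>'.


t=2: phase=(4,0,4,0) vs β=5 → FL=S FR=S RL=S RR=S
t=8: phase=(2,6,2,6) vs β=5 → FL=S FR=W RL=S RR=W
t=12: phase=(6,2,6,2) vs β=5 → FL=W FR=S RL=W RR=S
t=14: phase=(0,4,0,4) vs β=5 → FL=S FR=S RL=S RR=S

t=2: FL=S FR=S RL=S RR=S
t=8: FL=S FR=W RL=S RR=W
t=12: FL=W FR=S RL=W RR=S
t=14: FL=S FR=S RL=S RR=S


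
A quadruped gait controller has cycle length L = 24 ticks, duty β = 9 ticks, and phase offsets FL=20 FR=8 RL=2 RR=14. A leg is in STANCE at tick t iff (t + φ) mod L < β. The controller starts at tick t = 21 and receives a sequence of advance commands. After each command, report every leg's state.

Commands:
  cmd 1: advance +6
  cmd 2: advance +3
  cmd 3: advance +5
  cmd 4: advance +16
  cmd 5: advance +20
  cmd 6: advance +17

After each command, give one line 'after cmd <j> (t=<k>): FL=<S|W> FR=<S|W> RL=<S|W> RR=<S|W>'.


start t=21: FL=W FR=S RL=W RR=W
cmd 1: advance +6 → t=27, phase=(23,11,5,17) → FL=W FR=W RL=S RR=W
cmd 2: advance +3 → t=30, phase=(2,14,8,20) → FL=S FR=W RL=S RR=W
cmd 3: advance +5 → t=35, phase=(7,19,13,1) → FL=S FR=W RL=W RR=S
cmd 4: advance +16 → t=51, phase=(23,11,5,17) → FL=W FR=W RL=S RR=W
cmd 5: advance +20 → t=71, phase=(19,7,1,13) → FL=W FR=S RL=S RR=W
cmd 6: advance +17 → t=88, phase=(12,0,18,6) → FL=W FR=S RL=W RR=S

after cmd 1 (t=27): FL=W FR=W RL=S RR=W
after cmd 2 (t=30): FL=S FR=W RL=S RR=W
after cmd 3 (t=35): FL=S FR=W RL=W RR=S
after cmd 4 (t=51): FL=W FR=W RL=S RR=W
after cmd 5 (t=71): FL=W FR=S RL=S RR=W
after cmd 6 (t=88): FL=W FR=S RL=W RR=S


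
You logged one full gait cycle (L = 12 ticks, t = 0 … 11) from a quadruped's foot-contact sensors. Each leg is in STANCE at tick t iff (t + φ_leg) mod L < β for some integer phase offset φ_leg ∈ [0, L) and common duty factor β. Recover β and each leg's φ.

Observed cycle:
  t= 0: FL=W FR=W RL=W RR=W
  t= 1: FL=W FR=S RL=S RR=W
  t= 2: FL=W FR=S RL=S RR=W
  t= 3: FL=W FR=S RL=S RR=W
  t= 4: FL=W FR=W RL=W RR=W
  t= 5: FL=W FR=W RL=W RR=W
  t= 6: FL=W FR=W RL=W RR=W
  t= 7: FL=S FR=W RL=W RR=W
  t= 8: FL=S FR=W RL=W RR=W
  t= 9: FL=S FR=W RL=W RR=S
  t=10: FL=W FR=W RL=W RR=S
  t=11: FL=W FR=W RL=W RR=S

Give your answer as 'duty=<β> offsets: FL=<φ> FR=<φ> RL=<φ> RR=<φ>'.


duty β = stance ticks per leg = 3
FL: stance ticks = 3; W→S at t=7 → φ=5
FR: stance ticks = 3; W→S at t=1 → φ=11
RL: stance ticks = 3; W→S at t=1 → φ=11
RR: stance ticks = 3; W→S at t=9 → φ=3

duty=3 offsets: FL=5 FR=11 RL=11 RR=3


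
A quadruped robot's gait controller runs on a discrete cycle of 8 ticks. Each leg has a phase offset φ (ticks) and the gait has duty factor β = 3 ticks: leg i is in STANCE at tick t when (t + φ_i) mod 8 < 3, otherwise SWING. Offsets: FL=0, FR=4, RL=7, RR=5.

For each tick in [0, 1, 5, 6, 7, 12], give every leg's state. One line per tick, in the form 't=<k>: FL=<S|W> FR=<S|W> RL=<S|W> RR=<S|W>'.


t=0: phase=(0,4,7,5) vs β=3 → FL=S FR=W RL=W RR=W
t=1: phase=(1,5,0,6) vs β=3 → FL=S FR=W RL=S RR=W
t=5: phase=(5,1,4,2) vs β=3 → FL=W FR=S RL=W RR=S
t=6: phase=(6,2,5,3) vs β=3 → FL=W FR=S RL=W RR=W
t=7: phase=(7,3,6,4) vs β=3 → FL=W FR=W RL=W RR=W
t=12: phase=(4,0,3,1) vs β=3 → FL=W FR=S RL=W RR=S

t=0: FL=S FR=W RL=W RR=W
t=1: FL=S FR=W RL=S RR=W
t=5: FL=W FR=S RL=W RR=S
t=6: FL=W FR=S RL=W RR=W
t=7: FL=W FR=W RL=W RR=W
t=12: FL=W FR=S RL=W RR=S


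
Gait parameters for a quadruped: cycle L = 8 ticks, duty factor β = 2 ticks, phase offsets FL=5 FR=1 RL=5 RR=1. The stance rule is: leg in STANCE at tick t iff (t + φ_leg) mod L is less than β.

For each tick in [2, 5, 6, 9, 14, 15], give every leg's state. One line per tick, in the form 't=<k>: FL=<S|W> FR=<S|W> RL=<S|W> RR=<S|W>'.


t=2: phase=(7,3,7,3) vs β=2 → FL=W FR=W RL=W RR=W
t=5: phase=(2,6,2,6) vs β=2 → FL=W FR=W RL=W RR=W
t=6: phase=(3,7,3,7) vs β=2 → FL=W FR=W RL=W RR=W
t=9: phase=(6,2,6,2) vs β=2 → FL=W FR=W RL=W RR=W
t=14: phase=(3,7,3,7) vs β=2 → FL=W FR=W RL=W RR=W
t=15: phase=(4,0,4,0) vs β=2 → FL=W FR=S RL=W RR=S

t=2: FL=W FR=W RL=W RR=W
t=5: FL=W FR=W RL=W RR=W
t=6: FL=W FR=W RL=W RR=W
t=9: FL=W FR=W RL=W RR=W
t=14: FL=W FR=W RL=W RR=W
t=15: FL=W FR=S RL=W RR=S


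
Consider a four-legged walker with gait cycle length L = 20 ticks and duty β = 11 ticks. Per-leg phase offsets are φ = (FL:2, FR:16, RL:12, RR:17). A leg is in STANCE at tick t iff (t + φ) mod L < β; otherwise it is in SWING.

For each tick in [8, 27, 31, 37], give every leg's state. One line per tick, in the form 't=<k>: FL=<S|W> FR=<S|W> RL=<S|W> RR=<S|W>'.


t=8: phase=(10,4,0,5) vs β=11 → FL=S FR=S RL=S RR=S
t=27: phase=(9,3,19,4) vs β=11 → FL=S FR=S RL=W RR=S
t=31: phase=(13,7,3,8) vs β=11 → FL=W FR=S RL=S RR=S
t=37: phase=(19,13,9,14) vs β=11 → FL=W FR=W RL=S RR=W

t=8: FL=S FR=S RL=S RR=S
t=27: FL=S FR=S RL=W RR=S
t=31: FL=W FR=S RL=S RR=S
t=37: FL=W FR=W RL=S RR=W


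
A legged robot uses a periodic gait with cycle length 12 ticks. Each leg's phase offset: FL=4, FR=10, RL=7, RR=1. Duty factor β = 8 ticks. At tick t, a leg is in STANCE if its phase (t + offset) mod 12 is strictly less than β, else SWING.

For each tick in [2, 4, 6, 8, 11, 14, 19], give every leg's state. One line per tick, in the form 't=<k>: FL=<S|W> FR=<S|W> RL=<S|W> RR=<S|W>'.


t=2: phase=(6,0,9,3) vs β=8 → FL=S FR=S RL=W RR=S
t=4: phase=(8,2,11,5) vs β=8 → FL=W FR=S RL=W RR=S
t=6: phase=(10,4,1,7) vs β=8 → FL=W FR=S RL=S RR=S
t=8: phase=(0,6,3,9) vs β=8 → FL=S FR=S RL=S RR=W
t=11: phase=(3,9,6,0) vs β=8 → FL=S FR=W RL=S RR=S
t=14: phase=(6,0,9,3) vs β=8 → FL=S FR=S RL=W RR=S
t=19: phase=(11,5,2,8) vs β=8 → FL=W FR=S RL=S RR=W

t=2: FL=S FR=S RL=W RR=S
t=4: FL=W FR=S RL=W RR=S
t=6: FL=W FR=S RL=S RR=S
t=8: FL=S FR=S RL=S RR=W
t=11: FL=S FR=W RL=S RR=S
t=14: FL=S FR=S RL=W RR=S
t=19: FL=W FR=S RL=S RR=W


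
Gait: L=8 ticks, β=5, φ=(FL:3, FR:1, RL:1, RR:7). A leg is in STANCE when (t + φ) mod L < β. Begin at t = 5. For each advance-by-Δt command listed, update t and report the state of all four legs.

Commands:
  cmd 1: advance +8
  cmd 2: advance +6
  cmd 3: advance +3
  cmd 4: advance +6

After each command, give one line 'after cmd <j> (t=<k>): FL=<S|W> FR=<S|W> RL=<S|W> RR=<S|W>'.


after cmd 1 (t=13): FL=S FR=W RL=W RR=S
after cmd 2 (t=19): FL=W FR=S RL=S RR=S
after cmd 3 (t=22): FL=S FR=W RL=W RR=W
after cmd 4 (t=28): FL=W FR=W RL=W RR=S

start t=5: FL=S FR=W RL=W RR=S
cmd 1: advance +8 → t=13, phase=(0,6,6,4) → FL=S FR=W RL=W RR=S
cmd 2: advance +6 → t=19, phase=(6,4,4,2) → FL=W FR=S RL=S RR=S
cmd 3: advance +3 → t=22, phase=(1,7,7,5) → FL=S FR=W RL=W RR=W
cmd 4: advance +6 → t=28, phase=(7,5,5,3) → FL=W FR=W RL=W RR=S


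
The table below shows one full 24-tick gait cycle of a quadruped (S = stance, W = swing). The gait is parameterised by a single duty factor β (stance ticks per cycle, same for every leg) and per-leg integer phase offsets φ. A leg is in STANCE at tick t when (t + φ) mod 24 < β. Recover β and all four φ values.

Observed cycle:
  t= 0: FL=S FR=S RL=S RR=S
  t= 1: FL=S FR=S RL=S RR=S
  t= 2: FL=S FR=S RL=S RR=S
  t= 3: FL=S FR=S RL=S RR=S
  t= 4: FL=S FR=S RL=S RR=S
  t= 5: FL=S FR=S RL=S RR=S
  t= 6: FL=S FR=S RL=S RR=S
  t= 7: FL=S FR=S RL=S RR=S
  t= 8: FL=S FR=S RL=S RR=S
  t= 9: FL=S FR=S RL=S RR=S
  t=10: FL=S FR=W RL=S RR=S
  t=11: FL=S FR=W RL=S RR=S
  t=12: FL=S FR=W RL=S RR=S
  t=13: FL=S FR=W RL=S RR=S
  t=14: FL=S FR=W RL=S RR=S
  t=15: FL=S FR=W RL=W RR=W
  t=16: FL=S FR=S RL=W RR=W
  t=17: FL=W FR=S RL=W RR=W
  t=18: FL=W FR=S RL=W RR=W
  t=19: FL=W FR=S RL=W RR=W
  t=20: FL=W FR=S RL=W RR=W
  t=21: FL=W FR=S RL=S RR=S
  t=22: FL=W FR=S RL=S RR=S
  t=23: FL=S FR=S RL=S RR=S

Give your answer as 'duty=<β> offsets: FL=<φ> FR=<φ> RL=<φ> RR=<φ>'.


duty β = stance ticks per leg = 18
FL: stance ticks = 18; W→S at t=23 → φ=1
FR: stance ticks = 18; W→S at t=16 → φ=8
RL: stance ticks = 18; W→S at t=21 → φ=3
RR: stance ticks = 18; W→S at t=21 → φ=3

duty=18 offsets: FL=1 FR=8 RL=3 RR=3


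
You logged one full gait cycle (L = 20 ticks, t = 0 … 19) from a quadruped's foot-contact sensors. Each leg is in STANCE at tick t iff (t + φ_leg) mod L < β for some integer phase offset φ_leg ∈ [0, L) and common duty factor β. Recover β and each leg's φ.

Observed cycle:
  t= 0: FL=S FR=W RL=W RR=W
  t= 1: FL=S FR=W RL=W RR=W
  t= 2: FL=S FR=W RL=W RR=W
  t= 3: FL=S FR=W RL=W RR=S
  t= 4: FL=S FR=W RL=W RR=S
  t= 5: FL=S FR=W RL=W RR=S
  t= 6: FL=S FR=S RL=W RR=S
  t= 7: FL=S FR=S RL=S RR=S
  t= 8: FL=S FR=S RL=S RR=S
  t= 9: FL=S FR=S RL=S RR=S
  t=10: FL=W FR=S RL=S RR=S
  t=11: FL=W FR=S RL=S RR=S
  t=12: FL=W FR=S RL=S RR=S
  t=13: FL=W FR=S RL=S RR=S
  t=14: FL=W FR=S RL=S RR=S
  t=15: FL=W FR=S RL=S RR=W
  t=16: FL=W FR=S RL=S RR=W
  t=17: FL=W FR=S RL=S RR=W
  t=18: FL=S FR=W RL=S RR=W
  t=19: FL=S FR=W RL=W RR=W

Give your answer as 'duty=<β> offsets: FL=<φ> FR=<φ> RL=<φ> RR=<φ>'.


duty=12 offsets: FL=2 FR=14 RL=13 RR=17

duty β = stance ticks per leg = 12
FL: stance ticks = 12; W→S at t=18 → φ=2
FR: stance ticks = 12; W→S at t=6 → φ=14
RL: stance ticks = 12; W→S at t=7 → φ=13
RR: stance ticks = 12; W→S at t=3 → φ=17


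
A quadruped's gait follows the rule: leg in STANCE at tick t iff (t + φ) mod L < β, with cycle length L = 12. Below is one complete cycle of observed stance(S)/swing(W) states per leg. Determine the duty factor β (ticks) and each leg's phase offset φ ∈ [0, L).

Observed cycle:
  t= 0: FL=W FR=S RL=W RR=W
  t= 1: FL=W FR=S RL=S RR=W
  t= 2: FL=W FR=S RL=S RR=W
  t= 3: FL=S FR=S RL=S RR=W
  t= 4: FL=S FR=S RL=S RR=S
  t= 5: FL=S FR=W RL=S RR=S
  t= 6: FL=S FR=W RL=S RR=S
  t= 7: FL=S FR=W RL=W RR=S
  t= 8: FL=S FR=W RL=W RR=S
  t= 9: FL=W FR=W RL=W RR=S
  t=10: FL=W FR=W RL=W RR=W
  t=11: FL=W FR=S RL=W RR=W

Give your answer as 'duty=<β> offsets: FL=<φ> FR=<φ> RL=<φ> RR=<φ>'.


duty β = stance ticks per leg = 6
FL: stance ticks = 6; W→S at t=3 → φ=9
FR: stance ticks = 6; W→S at t=11 → φ=1
RL: stance ticks = 6; W→S at t=1 → φ=11
RR: stance ticks = 6; W→S at t=4 → φ=8

duty=6 offsets: FL=9 FR=1 RL=11 RR=8


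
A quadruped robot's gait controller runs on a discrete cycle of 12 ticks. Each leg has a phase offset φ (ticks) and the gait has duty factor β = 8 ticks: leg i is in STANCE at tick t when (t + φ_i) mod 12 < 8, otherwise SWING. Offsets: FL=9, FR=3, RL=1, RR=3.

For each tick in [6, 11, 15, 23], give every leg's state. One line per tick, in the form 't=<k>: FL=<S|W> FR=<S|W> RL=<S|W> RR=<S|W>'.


t=6: FL=S FR=W RL=S RR=W
t=11: FL=W FR=S RL=S RR=S
t=15: FL=S FR=S RL=S RR=S
t=23: FL=W FR=S RL=S RR=S

t=6: phase=(3,9,7,9) vs β=8 → FL=S FR=W RL=S RR=W
t=11: phase=(8,2,0,2) vs β=8 → FL=W FR=S RL=S RR=S
t=15: phase=(0,6,4,6) vs β=8 → FL=S FR=S RL=S RR=S
t=23: phase=(8,2,0,2) vs β=8 → FL=W FR=S RL=S RR=S


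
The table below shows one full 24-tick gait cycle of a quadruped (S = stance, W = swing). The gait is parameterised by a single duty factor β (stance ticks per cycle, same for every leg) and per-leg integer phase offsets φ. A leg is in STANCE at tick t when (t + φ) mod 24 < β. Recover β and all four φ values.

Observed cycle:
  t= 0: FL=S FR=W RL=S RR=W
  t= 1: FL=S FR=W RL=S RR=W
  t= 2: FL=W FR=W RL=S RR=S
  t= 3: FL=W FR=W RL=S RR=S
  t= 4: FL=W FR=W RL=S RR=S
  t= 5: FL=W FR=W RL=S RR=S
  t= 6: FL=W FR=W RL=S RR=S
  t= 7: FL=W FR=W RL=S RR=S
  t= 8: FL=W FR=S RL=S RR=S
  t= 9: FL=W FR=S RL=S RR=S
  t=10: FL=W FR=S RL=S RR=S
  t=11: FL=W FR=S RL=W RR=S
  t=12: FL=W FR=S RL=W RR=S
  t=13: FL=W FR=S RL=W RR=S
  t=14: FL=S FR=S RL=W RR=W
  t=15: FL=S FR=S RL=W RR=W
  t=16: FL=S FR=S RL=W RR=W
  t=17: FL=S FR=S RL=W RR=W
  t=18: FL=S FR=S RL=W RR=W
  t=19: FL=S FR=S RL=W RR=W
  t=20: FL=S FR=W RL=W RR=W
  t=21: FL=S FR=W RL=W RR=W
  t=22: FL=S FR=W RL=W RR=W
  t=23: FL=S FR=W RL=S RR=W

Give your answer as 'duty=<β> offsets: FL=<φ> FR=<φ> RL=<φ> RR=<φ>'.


duty=12 offsets: FL=10 FR=16 RL=1 RR=22

duty β = stance ticks per leg = 12
FL: stance ticks = 12; W→S at t=14 → φ=10
FR: stance ticks = 12; W→S at t=8 → φ=16
RL: stance ticks = 12; W→S at t=23 → φ=1
RR: stance ticks = 12; W→S at t=2 → φ=22


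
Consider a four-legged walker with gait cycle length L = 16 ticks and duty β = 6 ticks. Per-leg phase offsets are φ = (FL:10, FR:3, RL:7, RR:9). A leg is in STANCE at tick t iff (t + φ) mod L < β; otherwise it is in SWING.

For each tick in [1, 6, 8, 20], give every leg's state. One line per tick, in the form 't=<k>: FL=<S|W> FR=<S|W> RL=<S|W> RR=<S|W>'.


t=1: phase=(11,4,8,10) vs β=6 → FL=W FR=S RL=W RR=W
t=6: phase=(0,9,13,15) vs β=6 → FL=S FR=W RL=W RR=W
t=8: phase=(2,11,15,1) vs β=6 → FL=S FR=W RL=W RR=S
t=20: phase=(14,7,11,13) vs β=6 → FL=W FR=W RL=W RR=W

t=1: FL=W FR=S RL=W RR=W
t=6: FL=S FR=W RL=W RR=W
t=8: FL=S FR=W RL=W RR=S
t=20: FL=W FR=W RL=W RR=W


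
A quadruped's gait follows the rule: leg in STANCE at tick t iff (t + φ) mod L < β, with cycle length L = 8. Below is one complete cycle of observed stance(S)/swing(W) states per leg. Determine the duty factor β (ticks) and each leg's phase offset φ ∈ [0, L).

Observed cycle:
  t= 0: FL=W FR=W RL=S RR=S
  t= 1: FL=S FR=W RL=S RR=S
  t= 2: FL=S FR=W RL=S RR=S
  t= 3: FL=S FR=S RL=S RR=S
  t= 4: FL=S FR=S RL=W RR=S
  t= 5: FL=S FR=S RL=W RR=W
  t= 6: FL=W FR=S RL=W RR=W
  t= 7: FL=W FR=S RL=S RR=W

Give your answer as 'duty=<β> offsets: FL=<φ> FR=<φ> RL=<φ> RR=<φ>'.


duty=5 offsets: FL=7 FR=5 RL=1 RR=0

duty β = stance ticks per leg = 5
FL: stance ticks = 5; W→S at t=1 → φ=7
FR: stance ticks = 5; W→S at t=3 → φ=5
RL: stance ticks = 5; W→S at t=7 → φ=1
RR: stance ticks = 5; W→S at t=0 → φ=0


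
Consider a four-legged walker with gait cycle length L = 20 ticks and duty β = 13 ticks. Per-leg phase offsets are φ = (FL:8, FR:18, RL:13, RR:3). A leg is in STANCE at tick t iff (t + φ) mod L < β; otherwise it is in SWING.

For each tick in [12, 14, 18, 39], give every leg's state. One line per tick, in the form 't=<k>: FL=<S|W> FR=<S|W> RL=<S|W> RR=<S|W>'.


t=12: phase=(0,10,5,15) vs β=13 → FL=S FR=S RL=S RR=W
t=14: phase=(2,12,7,17) vs β=13 → FL=S FR=S RL=S RR=W
t=18: phase=(6,16,11,1) vs β=13 → FL=S FR=W RL=S RR=S
t=39: phase=(7,17,12,2) vs β=13 → FL=S FR=W RL=S RR=S

t=12: FL=S FR=S RL=S RR=W
t=14: FL=S FR=S RL=S RR=W
t=18: FL=S FR=W RL=S RR=S
t=39: FL=S FR=W RL=S RR=S


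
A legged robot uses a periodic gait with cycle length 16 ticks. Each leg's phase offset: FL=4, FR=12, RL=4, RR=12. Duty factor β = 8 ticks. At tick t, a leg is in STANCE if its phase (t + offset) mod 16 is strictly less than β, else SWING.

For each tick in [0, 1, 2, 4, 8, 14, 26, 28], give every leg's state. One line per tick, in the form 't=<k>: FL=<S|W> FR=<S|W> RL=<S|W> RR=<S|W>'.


t=0: phase=(4,12,4,12) vs β=8 → FL=S FR=W RL=S RR=W
t=1: phase=(5,13,5,13) vs β=8 → FL=S FR=W RL=S RR=W
t=2: phase=(6,14,6,14) vs β=8 → FL=S FR=W RL=S RR=W
t=4: phase=(8,0,8,0) vs β=8 → FL=W FR=S RL=W RR=S
t=8: phase=(12,4,12,4) vs β=8 → FL=W FR=S RL=W RR=S
t=14: phase=(2,10,2,10) vs β=8 → FL=S FR=W RL=S RR=W
t=26: phase=(14,6,14,6) vs β=8 → FL=W FR=S RL=W RR=S
t=28: phase=(0,8,0,8) vs β=8 → FL=S FR=W RL=S RR=W

t=0: FL=S FR=W RL=S RR=W
t=1: FL=S FR=W RL=S RR=W
t=2: FL=S FR=W RL=S RR=W
t=4: FL=W FR=S RL=W RR=S
t=8: FL=W FR=S RL=W RR=S
t=14: FL=S FR=W RL=S RR=W
t=26: FL=W FR=S RL=W RR=S
t=28: FL=S FR=W RL=S RR=W


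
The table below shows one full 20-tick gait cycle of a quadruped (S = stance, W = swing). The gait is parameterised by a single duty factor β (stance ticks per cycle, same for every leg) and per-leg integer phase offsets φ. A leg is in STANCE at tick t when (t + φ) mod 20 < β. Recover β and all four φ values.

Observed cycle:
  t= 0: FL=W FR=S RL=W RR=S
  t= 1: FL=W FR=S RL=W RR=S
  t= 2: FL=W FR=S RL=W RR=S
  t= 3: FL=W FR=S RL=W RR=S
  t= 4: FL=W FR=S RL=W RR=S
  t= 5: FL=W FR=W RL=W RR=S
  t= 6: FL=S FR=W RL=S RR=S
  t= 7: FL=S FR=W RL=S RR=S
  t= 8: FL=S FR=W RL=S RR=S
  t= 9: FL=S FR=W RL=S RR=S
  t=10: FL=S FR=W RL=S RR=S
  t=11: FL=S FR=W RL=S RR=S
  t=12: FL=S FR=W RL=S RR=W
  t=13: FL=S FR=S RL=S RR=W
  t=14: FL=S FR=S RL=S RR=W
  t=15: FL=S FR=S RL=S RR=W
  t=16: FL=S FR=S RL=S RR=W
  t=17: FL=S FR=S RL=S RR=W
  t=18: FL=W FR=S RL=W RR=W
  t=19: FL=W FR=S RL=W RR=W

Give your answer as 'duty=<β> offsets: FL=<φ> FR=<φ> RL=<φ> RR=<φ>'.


duty β = stance ticks per leg = 12
FL: stance ticks = 12; W→S at t=6 → φ=14
FR: stance ticks = 12; W→S at t=13 → φ=7
RL: stance ticks = 12; W→S at t=6 → φ=14
RR: stance ticks = 12; W→S at t=0 → φ=0

duty=12 offsets: FL=14 FR=7 RL=14 RR=0


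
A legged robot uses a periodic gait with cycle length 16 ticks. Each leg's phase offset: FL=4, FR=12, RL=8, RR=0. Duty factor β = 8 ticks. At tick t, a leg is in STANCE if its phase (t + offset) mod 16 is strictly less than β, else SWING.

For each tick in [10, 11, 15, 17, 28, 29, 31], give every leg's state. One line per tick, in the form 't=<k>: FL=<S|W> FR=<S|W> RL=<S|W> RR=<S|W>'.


t=10: phase=(14,6,2,10) vs β=8 → FL=W FR=S RL=S RR=W
t=11: phase=(15,7,3,11) vs β=8 → FL=W FR=S RL=S RR=W
t=15: phase=(3,11,7,15) vs β=8 → FL=S FR=W RL=S RR=W
t=17: phase=(5,13,9,1) vs β=8 → FL=S FR=W RL=W RR=S
t=28: phase=(0,8,4,12) vs β=8 → FL=S FR=W RL=S RR=W
t=29: phase=(1,9,5,13) vs β=8 → FL=S FR=W RL=S RR=W
t=31: phase=(3,11,7,15) vs β=8 → FL=S FR=W RL=S RR=W

t=10: FL=W FR=S RL=S RR=W
t=11: FL=W FR=S RL=S RR=W
t=15: FL=S FR=W RL=S RR=W
t=17: FL=S FR=W RL=W RR=S
t=28: FL=S FR=W RL=S RR=W
t=29: FL=S FR=W RL=S RR=W
t=31: FL=S FR=W RL=S RR=W


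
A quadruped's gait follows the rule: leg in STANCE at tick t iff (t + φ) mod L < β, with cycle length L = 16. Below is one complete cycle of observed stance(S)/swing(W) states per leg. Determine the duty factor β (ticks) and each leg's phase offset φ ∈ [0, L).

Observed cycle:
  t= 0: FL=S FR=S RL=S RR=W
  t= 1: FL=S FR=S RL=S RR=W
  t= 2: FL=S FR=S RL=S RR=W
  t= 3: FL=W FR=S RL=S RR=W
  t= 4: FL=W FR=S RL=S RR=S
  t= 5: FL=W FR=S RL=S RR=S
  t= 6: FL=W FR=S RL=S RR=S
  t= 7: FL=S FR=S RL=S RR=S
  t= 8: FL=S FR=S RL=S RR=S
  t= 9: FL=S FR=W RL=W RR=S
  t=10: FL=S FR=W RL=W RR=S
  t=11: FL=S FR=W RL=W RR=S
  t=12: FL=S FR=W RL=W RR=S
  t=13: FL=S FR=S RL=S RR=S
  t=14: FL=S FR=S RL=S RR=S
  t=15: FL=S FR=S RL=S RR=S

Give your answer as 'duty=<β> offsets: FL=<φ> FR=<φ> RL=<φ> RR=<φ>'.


duty=12 offsets: FL=9 FR=3 RL=3 RR=12

duty β = stance ticks per leg = 12
FL: stance ticks = 12; W→S at t=7 → φ=9
FR: stance ticks = 12; W→S at t=13 → φ=3
RL: stance ticks = 12; W→S at t=13 → φ=3
RR: stance ticks = 12; W→S at t=4 → φ=12


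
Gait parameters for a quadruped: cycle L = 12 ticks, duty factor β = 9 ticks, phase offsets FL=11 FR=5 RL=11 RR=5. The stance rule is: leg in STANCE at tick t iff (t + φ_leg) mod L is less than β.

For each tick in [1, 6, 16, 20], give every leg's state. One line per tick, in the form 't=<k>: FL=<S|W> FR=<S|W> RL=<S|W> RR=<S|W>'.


t=1: FL=S FR=S RL=S RR=S
t=6: FL=S FR=W RL=S RR=W
t=16: FL=S FR=W RL=S RR=W
t=20: FL=S FR=S RL=S RR=S

t=1: phase=(0,6,0,6) vs β=9 → FL=S FR=S RL=S RR=S
t=6: phase=(5,11,5,11) vs β=9 → FL=S FR=W RL=S RR=W
t=16: phase=(3,9,3,9) vs β=9 → FL=S FR=W RL=S RR=W
t=20: phase=(7,1,7,1) vs β=9 → FL=S FR=S RL=S RR=S


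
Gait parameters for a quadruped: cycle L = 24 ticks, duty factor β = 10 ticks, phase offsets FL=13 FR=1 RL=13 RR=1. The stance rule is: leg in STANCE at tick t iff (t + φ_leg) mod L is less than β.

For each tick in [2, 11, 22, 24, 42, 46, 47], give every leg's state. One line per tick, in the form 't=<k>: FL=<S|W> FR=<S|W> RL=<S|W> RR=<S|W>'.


t=2: phase=(15,3,15,3) vs β=10 → FL=W FR=S RL=W RR=S
t=11: phase=(0,12,0,12) vs β=10 → FL=S FR=W RL=S RR=W
t=22: phase=(11,23,11,23) vs β=10 → FL=W FR=W RL=W RR=W
t=24: phase=(13,1,13,1) vs β=10 → FL=W FR=S RL=W RR=S
t=42: phase=(7,19,7,19) vs β=10 → FL=S FR=W RL=S RR=W
t=46: phase=(11,23,11,23) vs β=10 → FL=W FR=W RL=W RR=W
t=47: phase=(12,0,12,0) vs β=10 → FL=W FR=S RL=W RR=S

t=2: FL=W FR=S RL=W RR=S
t=11: FL=S FR=W RL=S RR=W
t=22: FL=W FR=W RL=W RR=W
t=24: FL=W FR=S RL=W RR=S
t=42: FL=S FR=W RL=S RR=W
t=46: FL=W FR=W RL=W RR=W
t=47: FL=W FR=S RL=W RR=S


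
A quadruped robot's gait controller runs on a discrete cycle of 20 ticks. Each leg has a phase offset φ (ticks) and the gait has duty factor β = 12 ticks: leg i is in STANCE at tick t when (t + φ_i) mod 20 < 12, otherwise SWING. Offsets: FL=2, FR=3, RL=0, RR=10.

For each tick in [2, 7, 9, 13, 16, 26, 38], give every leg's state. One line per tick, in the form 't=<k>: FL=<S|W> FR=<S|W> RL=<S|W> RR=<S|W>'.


t=2: phase=(4,5,2,12) vs β=12 → FL=S FR=S RL=S RR=W
t=7: phase=(9,10,7,17) vs β=12 → FL=S FR=S RL=S RR=W
t=9: phase=(11,12,9,19) vs β=12 → FL=S FR=W RL=S RR=W
t=13: phase=(15,16,13,3) vs β=12 → FL=W FR=W RL=W RR=S
t=16: phase=(18,19,16,6) vs β=12 → FL=W FR=W RL=W RR=S
t=26: phase=(8,9,6,16) vs β=12 → FL=S FR=S RL=S RR=W
t=38: phase=(0,1,18,8) vs β=12 → FL=S FR=S RL=W RR=S

t=2: FL=S FR=S RL=S RR=W
t=7: FL=S FR=S RL=S RR=W
t=9: FL=S FR=W RL=S RR=W
t=13: FL=W FR=W RL=W RR=S
t=16: FL=W FR=W RL=W RR=S
t=26: FL=S FR=S RL=S RR=W
t=38: FL=S FR=S RL=W RR=S


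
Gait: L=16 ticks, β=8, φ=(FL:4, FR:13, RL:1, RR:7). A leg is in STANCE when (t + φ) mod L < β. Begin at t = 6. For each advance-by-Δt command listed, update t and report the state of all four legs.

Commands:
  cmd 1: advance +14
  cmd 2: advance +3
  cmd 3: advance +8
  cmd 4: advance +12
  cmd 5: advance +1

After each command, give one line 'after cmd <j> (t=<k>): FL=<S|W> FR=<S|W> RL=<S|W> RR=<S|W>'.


start t=6: FL=W FR=S RL=S RR=W
cmd 1: advance +14 → t=20, phase=(8,1,5,11) → FL=W FR=S RL=S RR=W
cmd 2: advance +3 → t=23, phase=(11,4,8,14) → FL=W FR=S RL=W RR=W
cmd 3: advance +8 → t=31, phase=(3,12,0,6) → FL=S FR=W RL=S RR=S
cmd 4: advance +12 → t=43, phase=(15,8,12,2) → FL=W FR=W RL=W RR=S
cmd 5: advance +1 → t=44, phase=(0,9,13,3) → FL=S FR=W RL=W RR=S

after cmd 1 (t=20): FL=W FR=S RL=S RR=W
after cmd 2 (t=23): FL=W FR=S RL=W RR=W
after cmd 3 (t=31): FL=S FR=W RL=S RR=S
after cmd 4 (t=43): FL=W FR=W RL=W RR=S
after cmd 5 (t=44): FL=S FR=W RL=W RR=S


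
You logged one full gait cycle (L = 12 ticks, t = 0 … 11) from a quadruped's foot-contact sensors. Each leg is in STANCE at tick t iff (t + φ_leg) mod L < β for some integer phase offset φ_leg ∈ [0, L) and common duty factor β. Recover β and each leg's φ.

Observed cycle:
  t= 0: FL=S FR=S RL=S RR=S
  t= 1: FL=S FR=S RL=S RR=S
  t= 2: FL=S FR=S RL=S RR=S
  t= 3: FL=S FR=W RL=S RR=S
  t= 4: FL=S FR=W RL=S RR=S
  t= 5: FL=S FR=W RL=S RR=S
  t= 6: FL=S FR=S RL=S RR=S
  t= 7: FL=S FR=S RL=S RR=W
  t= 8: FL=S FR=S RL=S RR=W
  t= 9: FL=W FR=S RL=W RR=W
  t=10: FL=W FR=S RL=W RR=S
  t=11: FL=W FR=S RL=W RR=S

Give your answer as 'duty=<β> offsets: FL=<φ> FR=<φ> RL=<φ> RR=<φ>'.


duty β = stance ticks per leg = 9
FL: stance ticks = 9; W→S at t=0 → φ=0
FR: stance ticks = 9; W→S at t=6 → φ=6
RL: stance ticks = 9; W→S at t=0 → φ=0
RR: stance ticks = 9; W→S at t=10 → φ=2

duty=9 offsets: FL=0 FR=6 RL=0 RR=2


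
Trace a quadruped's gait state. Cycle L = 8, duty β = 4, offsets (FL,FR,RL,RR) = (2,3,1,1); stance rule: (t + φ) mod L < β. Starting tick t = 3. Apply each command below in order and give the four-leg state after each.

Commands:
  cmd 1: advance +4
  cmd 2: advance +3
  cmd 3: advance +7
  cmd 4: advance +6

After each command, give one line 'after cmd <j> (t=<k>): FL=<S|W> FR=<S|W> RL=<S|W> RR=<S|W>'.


after cmd 1 (t=7): FL=S FR=S RL=S RR=S
after cmd 2 (t=10): FL=W FR=W RL=S RR=S
after cmd 3 (t=17): FL=S FR=W RL=S RR=S
after cmd 4 (t=23): FL=S FR=S RL=S RR=S

start t=3: FL=W FR=W RL=W RR=W
cmd 1: advance +4 → t=7, phase=(1,2,0,0) → FL=S FR=S RL=S RR=S
cmd 2: advance +3 → t=10, phase=(4,5,3,3) → FL=W FR=W RL=S RR=S
cmd 3: advance +7 → t=17, phase=(3,4,2,2) → FL=S FR=W RL=S RR=S
cmd 4: advance +6 → t=23, phase=(1,2,0,0) → FL=S FR=S RL=S RR=S


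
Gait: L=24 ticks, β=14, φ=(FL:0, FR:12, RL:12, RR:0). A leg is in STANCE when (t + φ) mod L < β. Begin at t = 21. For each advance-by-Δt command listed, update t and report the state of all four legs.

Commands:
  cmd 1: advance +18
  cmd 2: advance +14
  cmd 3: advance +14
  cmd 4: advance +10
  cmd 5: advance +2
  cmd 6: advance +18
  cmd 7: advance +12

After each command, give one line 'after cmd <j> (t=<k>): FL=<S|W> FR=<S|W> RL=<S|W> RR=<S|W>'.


start t=21: FL=W FR=S RL=S RR=W
cmd 1: advance +18 → t=39, phase=(15,3,3,15) → FL=W FR=S RL=S RR=W
cmd 2: advance +14 → t=53, phase=(5,17,17,5) → FL=S FR=W RL=W RR=S
cmd 3: advance +14 → t=67, phase=(19,7,7,19) → FL=W FR=S RL=S RR=W
cmd 4: advance +10 → t=77, phase=(5,17,17,5) → FL=S FR=W RL=W RR=S
cmd 5: advance +2 → t=79, phase=(7,19,19,7) → FL=S FR=W RL=W RR=S
cmd 6: advance +18 → t=97, phase=(1,13,13,1) → FL=S FR=S RL=S RR=S
cmd 7: advance +12 → t=109, phase=(13,1,1,13) → FL=S FR=S RL=S RR=S

after cmd 1 (t=39): FL=W FR=S RL=S RR=W
after cmd 2 (t=53): FL=S FR=W RL=W RR=S
after cmd 3 (t=67): FL=W FR=S RL=S RR=W
after cmd 4 (t=77): FL=S FR=W RL=W RR=S
after cmd 5 (t=79): FL=S FR=W RL=W RR=S
after cmd 6 (t=97): FL=S FR=S RL=S RR=S
after cmd 7 (t=109): FL=S FR=S RL=S RR=S


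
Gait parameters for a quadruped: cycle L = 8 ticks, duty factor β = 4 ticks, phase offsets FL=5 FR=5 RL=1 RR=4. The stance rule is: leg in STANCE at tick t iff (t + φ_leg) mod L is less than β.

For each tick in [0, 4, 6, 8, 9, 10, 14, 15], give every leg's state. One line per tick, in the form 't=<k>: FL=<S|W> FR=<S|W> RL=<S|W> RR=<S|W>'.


t=0: FL=W FR=W RL=S RR=W
t=4: FL=S FR=S RL=W RR=S
t=6: FL=S FR=S RL=W RR=S
t=8: FL=W FR=W RL=S RR=W
t=9: FL=W FR=W RL=S RR=W
t=10: FL=W FR=W RL=S RR=W
t=14: FL=S FR=S RL=W RR=S
t=15: FL=W FR=W RL=S RR=S

t=0: phase=(5,5,1,4) vs β=4 → FL=W FR=W RL=S RR=W
t=4: phase=(1,1,5,0) vs β=4 → FL=S FR=S RL=W RR=S
t=6: phase=(3,3,7,2) vs β=4 → FL=S FR=S RL=W RR=S
t=8: phase=(5,5,1,4) vs β=4 → FL=W FR=W RL=S RR=W
t=9: phase=(6,6,2,5) vs β=4 → FL=W FR=W RL=S RR=W
t=10: phase=(7,7,3,6) vs β=4 → FL=W FR=W RL=S RR=W
t=14: phase=(3,3,7,2) vs β=4 → FL=S FR=S RL=W RR=S
t=15: phase=(4,4,0,3) vs β=4 → FL=W FR=W RL=S RR=S
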